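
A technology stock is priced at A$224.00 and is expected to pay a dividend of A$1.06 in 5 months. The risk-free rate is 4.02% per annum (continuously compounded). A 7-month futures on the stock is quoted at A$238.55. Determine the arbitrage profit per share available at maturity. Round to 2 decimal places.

PV(dividends) I = 1.06·e^(−0.0402·5/12) = 1.0424
Fair futures F* = (S − I)·e^(rT) = (224.00 − 1.0424)·e^0.023450 = 222.9576 × 1.023727 = 228.2477
Market A$238.55 > fair 228.2477: forward overpriced → cash-and-carry (borrow at r, buy the stock and collect the dividends, short the forward).
Profit at T = |F_mkt − F*| = |238.55 − 228.2477| = A$10.30 per share

A$10.30 per share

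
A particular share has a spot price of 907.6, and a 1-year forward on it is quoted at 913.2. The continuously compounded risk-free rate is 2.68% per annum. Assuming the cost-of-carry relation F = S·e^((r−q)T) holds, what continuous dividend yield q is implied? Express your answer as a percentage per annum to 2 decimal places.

From F = S·e^((r−q)T): (r − q) = ln(F/S)/T
ln(913.2/907.6) = ln(1.006170) = 0.006151
(r − q) = 0.006151 / (1) = 0.006151
q = r − ln(F/S)/T = 0.0268 − 0.006151 = 0.020649
q = 2.06%

2.06%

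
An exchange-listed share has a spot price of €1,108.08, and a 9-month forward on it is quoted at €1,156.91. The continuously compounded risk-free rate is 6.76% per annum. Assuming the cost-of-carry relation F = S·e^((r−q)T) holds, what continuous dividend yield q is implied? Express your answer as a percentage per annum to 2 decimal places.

1.01%

From F = S·e^((r−q)T): (r − q) = ln(F/S)/T
ln(1156.91/1108.08) = ln(1.044067) = 0.043124
(r − q) = 0.043124 / (9/12) = 0.057499
q = r − ln(F/S)/T = 0.0676 − 0.057499 = 0.010101
q = 1.01%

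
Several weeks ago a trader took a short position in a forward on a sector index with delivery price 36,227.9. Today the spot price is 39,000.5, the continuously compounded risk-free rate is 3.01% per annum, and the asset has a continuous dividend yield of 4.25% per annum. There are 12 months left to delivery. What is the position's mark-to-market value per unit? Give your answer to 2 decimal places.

-2224.02

Current fair forward for the remaining 12 months: F = S·e^((r − q)·T), (r − q) = 0.0301 − 0.0425 = -0.0124
F = 39000.5 · e^(-0.0124 × 12/12) = 39000.5 × 0.98767656 = 38519.8797
Value of long forward = (F − K)·e^(−rT) = (38519.8797 − 36227.9) · e^(−0.0301·12/12)
= 2291.9797 × 0.97034849 = 2224.02
Short position value = −(long value) = -2224.02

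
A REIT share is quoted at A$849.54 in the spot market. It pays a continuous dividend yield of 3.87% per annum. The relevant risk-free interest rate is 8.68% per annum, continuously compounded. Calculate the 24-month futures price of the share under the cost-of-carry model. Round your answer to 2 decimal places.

A$935.33

F = S·e^((r − q)T) = 849.54 · e^((0.0868 − 0.0387) × 24/12)
= 849.54 · e^0.096200 = 849.54 × 1.100979
F = A$935.33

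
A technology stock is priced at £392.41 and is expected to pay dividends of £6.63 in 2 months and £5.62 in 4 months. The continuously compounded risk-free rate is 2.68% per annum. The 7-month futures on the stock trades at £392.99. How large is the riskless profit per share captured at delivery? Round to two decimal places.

PV(dividends) I = 6.63·e^(−0.0268·2/12) + 5.62·e^(−0.0268·4/12) = 12.1705
Fair futures F* = (S − I)·e^(rT) = (392.41 − 12.1705)·e^0.015633 = 380.2395 × 1.015756 = 386.2306
Market £392.99 > fair 386.2306: forward overpriced → cash-and-carry (borrow at r, buy the stock and collect the dividends, short the forward).
Profit at T = |F_mkt − F*| = |392.99 − 386.2306| = £6.76 per share

£6.76 per share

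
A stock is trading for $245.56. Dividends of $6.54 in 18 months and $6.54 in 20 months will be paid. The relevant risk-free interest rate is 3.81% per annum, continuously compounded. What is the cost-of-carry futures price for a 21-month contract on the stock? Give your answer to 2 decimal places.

$249.33

PV(dividends) I = 6.54·e^(−0.0381·18/12) + 6.54·e^(−0.0381·20/12)
I = 6.1767 + 6.1376 = 12.3143
F = (S − I)·e^(rT) = (245.56 − 12.3143) · e^(0.0381·21/12)
= 233.2457 · e^0.066675 = 233.2457 × 1.068948 = $249.33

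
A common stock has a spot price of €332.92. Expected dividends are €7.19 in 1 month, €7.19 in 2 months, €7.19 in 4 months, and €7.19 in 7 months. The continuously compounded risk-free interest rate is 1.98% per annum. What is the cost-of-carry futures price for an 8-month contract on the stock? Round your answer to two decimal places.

€308.37

PV(dividends) I = 7.19·e^(−0.0198·1/12) + 7.19·e^(−0.0198·2/12) + 7.19·e^(−0.0198·4/12) + 7.19·e^(−0.0198·7/12)
I = 7.1781 + 7.1663 + 7.1427 + 7.1074 = 28.5945
F = (S − I)·e^(rT) = (332.92 − 28.5945) · e^(0.0198·8/12)
= 304.3255 · e^0.013200 = 304.3255 × 1.013288 = €308.37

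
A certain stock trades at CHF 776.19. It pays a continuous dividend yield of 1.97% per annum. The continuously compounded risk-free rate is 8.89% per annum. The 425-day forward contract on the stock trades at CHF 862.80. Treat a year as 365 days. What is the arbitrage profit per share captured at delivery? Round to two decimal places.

Fair forward: F* = S·e^(carry·T), with carry = (r − q) = 0.0889 − 0.0197 = 0.0692
F* = 776.19 · e^(0.0692 × 425/365) = 776.19 · e^0.080575 = 776.19 × 1.083910 = CHF 841.3201
Market CHF 862.80 > fair CHF 841.3201: forward overpriced → cash-and-carry (buy spot, short the forward).
At maturity, profit = |F_mkt − F*| = |862.80 − 841.3201| = CHF 21.48 per share

CHF 21.48 per share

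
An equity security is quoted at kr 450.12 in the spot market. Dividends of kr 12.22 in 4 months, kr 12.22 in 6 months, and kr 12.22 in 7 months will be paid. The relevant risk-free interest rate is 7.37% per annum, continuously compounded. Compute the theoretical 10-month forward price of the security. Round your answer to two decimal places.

kr 440.98

PV(dividends) I = 12.22·e^(−0.0737·4/12) + 12.22·e^(−0.0737·6/12) + 12.22·e^(−0.0737·7/12)
I = 11.9235 + 11.7779 + 11.7058 = 35.4072
F = (S − I)·e^(rT) = (450.12 − 35.4072) · e^(0.0737·10/12)
= 414.7128 · e^0.061417 = 414.7128 × 1.063342 = kr 440.98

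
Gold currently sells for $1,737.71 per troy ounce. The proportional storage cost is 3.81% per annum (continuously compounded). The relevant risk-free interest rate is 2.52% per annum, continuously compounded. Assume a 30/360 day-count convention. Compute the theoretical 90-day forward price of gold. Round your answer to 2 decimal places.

$1,765.43 per troy ounce

Net carry = r + u − y = 0.0252 + 0.0381 − 0.0000 = 0.0633
F = S·e^((r+u−y)T) = 1737.71 · e^(0.0633 × 90/360) = 1737.71 · e^0.01582500
= 1737.71 × 1.01595088 = $1,765.43 per troy ounce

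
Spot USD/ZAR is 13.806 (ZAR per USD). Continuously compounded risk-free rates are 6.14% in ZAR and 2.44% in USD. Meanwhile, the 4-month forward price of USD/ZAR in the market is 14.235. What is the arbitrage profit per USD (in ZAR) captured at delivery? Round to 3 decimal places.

Fair forward: F* = S·e^(carry·T), with carry = (r_ZAR − r_USD) = 0.0614 − 0.0244 = 0.0370
F* = 13.806 · e^(0.0370 × 4/12) = 13.806 · e^0.012333 = 13.806 × 1.012409 = 13.9773
Market 14.235 > fair 13.9773: forward overpriced → cash-and-carry (buy spot, short the forward).
At maturity, profit = |F_mkt − F*| = |14.235 − 13.9773| = 0.258 per USD (in ZAR)

0.258 per USD (in ZAR)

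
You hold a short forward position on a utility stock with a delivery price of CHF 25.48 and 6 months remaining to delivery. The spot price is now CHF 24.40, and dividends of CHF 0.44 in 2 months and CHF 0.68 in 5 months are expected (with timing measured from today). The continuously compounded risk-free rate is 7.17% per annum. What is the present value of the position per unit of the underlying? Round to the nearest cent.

CHF 1.28

PV(remaining dividends) I = 0.44·e^(−0.0717·2/12) + 0.68·e^(−0.0717·5/12) = 1.0948
Current forward F = (S − I)·e^(rT) = (24.40 − 1.0948)·e^(0.0717·6/12) = 23.3052 × 1.036500 = 24.1558
Value (long) = (F − K)·e^(−rT) = (24.1558 − 25.48) × 0.964785 = -1.2776
Short position value = −(long value) = CHF 1.28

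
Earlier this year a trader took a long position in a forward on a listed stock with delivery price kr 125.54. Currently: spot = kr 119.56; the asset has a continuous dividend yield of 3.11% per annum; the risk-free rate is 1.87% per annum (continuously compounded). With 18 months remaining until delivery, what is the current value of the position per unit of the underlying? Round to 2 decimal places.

-kr 7.96

Current fair forward for the remaining 18 months: F = S·e^((r − q)·T), (r − q) = 0.0187 − 0.0311 = -0.0124
F = 119.56 · e^(-0.0124 × 18/12) = 119.56 × 0.981572 = 117.3567
Value of long forward = (F − K)·e^(−rT) = (117.3567 − 125.54) · e^(−0.0187·18/12)
= -8.1833 × 0.972340 = -7.96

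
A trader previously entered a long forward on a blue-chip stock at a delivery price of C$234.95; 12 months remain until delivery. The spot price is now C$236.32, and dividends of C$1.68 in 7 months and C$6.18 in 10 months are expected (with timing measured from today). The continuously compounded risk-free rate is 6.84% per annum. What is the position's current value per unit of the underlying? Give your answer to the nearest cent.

C$9.45

PV(remaining dividends) I = 1.68·e^(−0.0684·7/12) + 6.18·e^(−0.0684·10/12) = 7.4519
Current forward F = (S − I)·e^(rT) = (236.32 − 7.4519)·e^(0.0684·12/12) = 228.8681 × 1.070794 = 245.0706
Value (long) = (F − K)·e^(−rT) = (245.0706 − 234.95) × 0.933887 = 9.4515
Value = C$9.45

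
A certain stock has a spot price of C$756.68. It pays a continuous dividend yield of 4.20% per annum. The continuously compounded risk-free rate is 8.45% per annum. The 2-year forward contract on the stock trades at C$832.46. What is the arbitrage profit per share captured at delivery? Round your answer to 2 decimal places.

Fair forward: F* = S·e^(carry·T), with carry = (r − q) = 0.0845 − 0.0420 = 0.0425
F* = 756.68 · e^(0.0425 × 2) = 756.68 · e^0.085000 = 756.68 × 1.088717 = C$823.8104
Market C$832.46 > fair C$823.8104: forward overpriced → cash-and-carry (buy spot, short the forward).
At maturity, profit = |F_mkt − F*| = |832.46 − 823.8104| = C$8.65 per share

C$8.65 per share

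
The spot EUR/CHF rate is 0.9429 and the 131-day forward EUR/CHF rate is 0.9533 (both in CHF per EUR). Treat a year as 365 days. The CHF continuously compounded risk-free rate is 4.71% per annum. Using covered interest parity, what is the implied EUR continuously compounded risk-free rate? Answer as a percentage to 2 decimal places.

F = S·e^((r_CHF − r_EUR)T) ⇒ r_EUR = r_CHF − ln(F/S)/T
ln(0.9533/0.9429) = 0.010969; /(131/365) = 0.030562
r_EUR = 0.0471 − 0.030562 = 0.016538
r_EUR = 1.65%

1.65%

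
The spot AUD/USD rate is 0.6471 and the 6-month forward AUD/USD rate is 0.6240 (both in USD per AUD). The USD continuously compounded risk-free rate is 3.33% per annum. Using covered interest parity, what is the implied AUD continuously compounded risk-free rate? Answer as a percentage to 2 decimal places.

10.60%

F = S·e^((r_USD − r_AUD)T) ⇒ r_AUD = r_USD − ln(F/S)/T
ln(0.6240/0.6471) = -0.036350; /(6/12) = -0.072700
r_AUD = 0.0333 + 0.072700 = 0.106000
r_AUD = 10.60%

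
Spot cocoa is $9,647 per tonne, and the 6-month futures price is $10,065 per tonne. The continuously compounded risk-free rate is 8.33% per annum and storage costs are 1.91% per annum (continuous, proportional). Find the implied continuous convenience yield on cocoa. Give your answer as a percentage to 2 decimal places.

F = S·e^((r+u−y)T) ⇒ (r+u−y) = ln(F/S)/T
ln(10065/9647) = 0.042417; /T ⇒ 0.084834
y = r + u − ln(F/S)/T = 0.0833 + 0.0191 − 0.084834 = 0.017566
y = 1.76%

1.76%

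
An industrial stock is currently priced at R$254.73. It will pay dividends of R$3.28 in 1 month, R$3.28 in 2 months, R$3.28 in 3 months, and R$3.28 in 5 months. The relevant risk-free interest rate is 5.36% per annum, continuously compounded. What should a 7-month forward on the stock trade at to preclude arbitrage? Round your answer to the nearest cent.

R$249.45

PV(dividends) I = 3.28·e^(−0.0536·1/12) + 3.28·e^(−0.0536·2/12) + 3.28·e^(−0.0536·3/12) + 3.28·e^(−0.0536·5/12)
I = 3.2654 + 3.2508 + 3.2363 + 3.2076 = 12.9601
F = (S − I)·e^(rT) = (254.73 − 12.9601) · e^(0.0536·7/12)
= 241.7699 · e^0.031267 = 241.7699 × 1.031761 = R$249.45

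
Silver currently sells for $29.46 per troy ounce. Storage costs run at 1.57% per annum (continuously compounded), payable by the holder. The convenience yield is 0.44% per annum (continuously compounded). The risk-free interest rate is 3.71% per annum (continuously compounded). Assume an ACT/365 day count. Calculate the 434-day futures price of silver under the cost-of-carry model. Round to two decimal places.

$31.21 per troy ounce

Net carry = r + u − y = 0.0371 + 0.0157 − 0.0044 = 0.0484
F = S·e^((r+u−y)T) = 29.46 · e^(0.0484 × 434/365) = 29.46 · e^0.057550
= 29.46 × 1.059238 = $31.21 per troy ounce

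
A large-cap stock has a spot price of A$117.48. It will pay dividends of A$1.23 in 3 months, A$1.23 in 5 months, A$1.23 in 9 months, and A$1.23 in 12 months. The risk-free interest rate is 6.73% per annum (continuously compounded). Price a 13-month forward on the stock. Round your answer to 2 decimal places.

A$121.28

PV(dividends) I = 1.23·e^(−0.0673·3/12) + 1.23·e^(−0.0673·5/12) + 1.23·e^(−0.0673·9/12) + 1.23·e^(−0.0673·12/12)
I = 1.2095 + 1.1960 + 1.1695 + 1.1499 = 4.7249
F = (S − I)·e^(rT) = (117.48 − 4.7249) · e^(0.0673·13/12)
= 112.7551 · e^0.072908 = 112.7551 × 1.075632 = A$121.28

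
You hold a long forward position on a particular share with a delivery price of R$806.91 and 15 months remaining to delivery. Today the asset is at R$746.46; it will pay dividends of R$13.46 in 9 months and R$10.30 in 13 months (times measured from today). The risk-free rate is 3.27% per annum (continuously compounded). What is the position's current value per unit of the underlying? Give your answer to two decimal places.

PV(remaining dividends) I = 13.46·e^(−0.0327·9/12) + 10.30·e^(−0.0327·13/12) = 23.0754
Current forward F = (S − I)·e^(rT) = (746.46 − 23.0754)·e^(0.0327·15/12) = 723.3846 × 1.041722 = 753.5657
Value (long) = (F − K)·e^(−rT) = (753.5657 − 806.91) × 0.959949 = -51.2078
Value = -R$51.21

-R$51.21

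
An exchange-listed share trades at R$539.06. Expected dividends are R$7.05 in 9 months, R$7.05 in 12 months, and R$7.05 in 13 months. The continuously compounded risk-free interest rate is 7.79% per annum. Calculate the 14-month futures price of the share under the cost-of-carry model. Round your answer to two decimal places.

R$568.83

PV(dividends) I = 7.05·e^(−0.0779·9/12) + 7.05·e^(−0.0779·12/12) + 7.05·e^(−0.0779·13/12)
I = 6.6499 + 6.5217 + 6.4795 = 19.6511
F = (S − I)·e^(rT) = (539.06 − 19.6511) · e^(0.0779·14/12)
= 519.4089 · e^0.090883 = 519.4089 × 1.095141 = R$568.83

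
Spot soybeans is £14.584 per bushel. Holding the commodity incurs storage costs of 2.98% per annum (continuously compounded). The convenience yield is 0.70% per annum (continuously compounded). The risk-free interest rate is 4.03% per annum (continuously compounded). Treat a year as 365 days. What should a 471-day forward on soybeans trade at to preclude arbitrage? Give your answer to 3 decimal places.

Net carry = r + u − y = 0.0403 + 0.0298 − 0.0070 = 0.0631
F = S·e^((r+u−y)T) = 14.584 · e^(0.0631 × 471/365) = 14.584 · e^0.081425
= 14.584 × 1.084832 = £15.821 per bushel

£15.821 per bushel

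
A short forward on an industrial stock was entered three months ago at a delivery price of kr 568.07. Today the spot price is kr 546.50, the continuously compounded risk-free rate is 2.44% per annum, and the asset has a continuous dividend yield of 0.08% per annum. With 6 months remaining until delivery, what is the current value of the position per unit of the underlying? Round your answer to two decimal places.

kr 14.90

Current fair forward for the remaining 6 months: F = S·e^((r − q)·T), (r − q) = 0.0244 − 0.0008 = 0.0236
F = 546.50 · e^(0.0236 × 6/12) = 546.50 × 1.011870 = 552.9870
Value of long forward = (F − K)·e^(−rT) = (552.9870 − 568.07) · e^(−0.0244·6/12)
= -15.0830 × 0.987874 = -14.90
Short position value = −(long value) = kr 14.90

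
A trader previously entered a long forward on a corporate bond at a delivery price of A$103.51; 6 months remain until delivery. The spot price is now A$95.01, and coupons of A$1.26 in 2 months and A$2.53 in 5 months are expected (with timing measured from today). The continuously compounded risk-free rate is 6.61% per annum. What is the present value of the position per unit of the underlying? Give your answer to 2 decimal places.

PV(remaining coupons) I = 1.26·e^(−0.0661·2/12) + 2.53·e^(−0.0661·5/12) = 3.7075
Current forward F = (S − I)·e^(rT) = (95.01 − 3.7075)·e^(0.0661·6/12) = 91.3025 × 1.033602 = 94.3704
Value (long) = (F − K)·e^(−rT) = (94.3704 − 103.51) × 0.967490 = -8.8425
Value = -A$8.84

-A$8.84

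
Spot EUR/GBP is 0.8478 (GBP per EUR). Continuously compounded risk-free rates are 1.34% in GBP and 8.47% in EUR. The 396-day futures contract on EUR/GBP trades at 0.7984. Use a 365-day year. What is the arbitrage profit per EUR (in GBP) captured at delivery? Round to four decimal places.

Fair futures: F* = S·e^(carry·T), with carry = (r_GBP − r_EUR) = 0.0134 − 0.0847 = -0.0713
F* = 0.8478 · e^(-0.0713 × 396/365) = 0.8478 · e^-0.077356 = 0.8478 × 0.925560 = 0.7847
Market 0.7984 > fair 0.7847: forward overpriced → cash-and-carry (buy spot, short the forward).
At maturity, profit = |F_mkt − F*| = |0.7984 − 0.7847| = 0.0137 per EUR (in GBP)

0.0137 per EUR (in GBP)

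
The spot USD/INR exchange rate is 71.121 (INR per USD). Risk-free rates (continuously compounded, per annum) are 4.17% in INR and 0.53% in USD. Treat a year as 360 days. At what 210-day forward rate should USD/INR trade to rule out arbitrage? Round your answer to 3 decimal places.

F = S·e^((r_INR − r_USD)T) = 71.121 · e^((0.0417 − 0.0053) × 210/360)
= 71.121 · e^0.021233 = 71.121 × 1.021460
F = 72.647 INR per USD

72.647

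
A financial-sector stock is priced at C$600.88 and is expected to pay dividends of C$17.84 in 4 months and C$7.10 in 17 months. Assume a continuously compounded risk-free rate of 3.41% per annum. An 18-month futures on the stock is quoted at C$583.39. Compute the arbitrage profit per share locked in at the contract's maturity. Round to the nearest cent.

PV(dividends) I = 17.84·e^(−0.0341·4/12) + 7.10·e^(−0.0341·17/12) = 24.4035
Fair futures F* = (S − I)·e^(rT) = (600.88 − 24.4035)·e^0.051150 = 576.4765 × 1.052481 = 606.7306
Market C$583.39 < fair 606.7306: forward underpriced → reverse cash-and-carry (short the stock, invest proceeds at r, pay the dividends, go long the forward).
Profit at T = |F_mkt − F*| = |583.39 − 606.7306| = C$23.34 per share

C$23.34 per share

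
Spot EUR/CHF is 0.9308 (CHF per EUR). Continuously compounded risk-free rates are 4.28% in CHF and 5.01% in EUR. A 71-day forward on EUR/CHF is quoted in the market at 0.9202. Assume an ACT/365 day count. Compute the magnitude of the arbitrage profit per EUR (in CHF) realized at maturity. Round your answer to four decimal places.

Fair forward: F* = S·e^(carry·T), with carry = (r_CHF − r_EUR) = 0.0428 − 0.0501 = -0.0073
F* = 0.9308 · e^(-0.0073 × 71/365) = 0.9308 · e^-0.001420 = 0.9308 × 0.998581 = 0.9295
Market 0.9202 < fair 0.9295: forward underpriced → reverse cash-and-carry (short spot, go long the forward).
At maturity, profit = |F_mkt − F*| = |0.9202 − 0.9295| = 0.0093 per EUR (in CHF)

0.0093 per EUR (in CHF)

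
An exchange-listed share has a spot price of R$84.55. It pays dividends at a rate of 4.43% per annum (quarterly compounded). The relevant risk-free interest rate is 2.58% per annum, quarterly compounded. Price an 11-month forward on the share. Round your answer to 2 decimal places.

R$83.14

F = S · (1+r/4)^(4T) / (1+q/4)^(4T)
= 84.55 × 1.023854 / 1.041212 = 84.55 × 0.983329
F = R$83.14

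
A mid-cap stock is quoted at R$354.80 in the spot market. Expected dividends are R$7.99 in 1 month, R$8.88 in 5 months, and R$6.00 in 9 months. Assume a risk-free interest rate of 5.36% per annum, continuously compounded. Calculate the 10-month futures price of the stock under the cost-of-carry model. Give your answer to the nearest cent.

PV(dividends) I = 7.99·e^(−0.0536·1/12) + 8.88·e^(−0.0536·5/12) + 6.00·e^(−0.0536·9/12)
I = 7.9544 + 8.6839 + 5.7636 = 22.4019
F = (S − I)·e^(rT) = (354.80 − 22.4019) · e^(0.0536·10/12)
= 332.3981 · e^0.044667 = 332.3981 × 1.045680 = R$347.58

R$347.58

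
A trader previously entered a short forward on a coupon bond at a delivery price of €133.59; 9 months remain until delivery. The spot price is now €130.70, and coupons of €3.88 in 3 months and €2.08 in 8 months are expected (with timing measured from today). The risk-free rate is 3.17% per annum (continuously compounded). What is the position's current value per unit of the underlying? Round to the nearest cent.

PV(remaining coupons) I = 3.88·e^(−0.0317·3/12) + 2.08·e^(−0.0317·8/12) = 5.8859
Current forward F = (S − I)·e^(rT) = (130.70 − 5.8859)·e^(0.0317·9/12) = 124.8141 × 1.024060 = 127.8171
Value (long) = (F − K)·e^(−rT) = (127.8171 − 133.59) × 0.976505 = -5.6373
Short position value = −(long value) = €5.64

€5.64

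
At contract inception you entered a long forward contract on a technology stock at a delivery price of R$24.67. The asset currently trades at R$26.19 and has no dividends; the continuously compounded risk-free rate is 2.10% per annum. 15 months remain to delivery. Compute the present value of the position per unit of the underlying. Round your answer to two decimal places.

Current fair forward for the remaining 15 months: F = S·e^(r·T), r = 0.0210
F = 26.19 · e^(0.0210 × 15/12) = 26.19 × 1.026598 = 26.8866
Value of long forward = (F − K)·e^(−rT) = (26.8866 − 24.67) · e^(−0.0210·15/12)
= 2.2166 × 0.974092 = 2.16

R$2.16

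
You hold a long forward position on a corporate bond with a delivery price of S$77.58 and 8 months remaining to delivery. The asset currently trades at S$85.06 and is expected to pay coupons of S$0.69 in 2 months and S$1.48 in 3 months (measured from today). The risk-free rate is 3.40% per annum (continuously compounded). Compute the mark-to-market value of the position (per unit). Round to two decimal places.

S$7.07

PV(remaining coupons) I = 0.69·e^(−0.0340·2/12) + 1.48·e^(−0.0340·3/12) = 2.1536
Current forward F = (S − I)·e^(rT) = (85.06 − 2.1536)·e^(0.0340·8/12) = 82.9064 × 1.022926 = 84.8071
Value (long) = (F − K)·e^(−rT) = (84.8071 − 77.58) × 0.977588 = 7.0651
Value = S$7.07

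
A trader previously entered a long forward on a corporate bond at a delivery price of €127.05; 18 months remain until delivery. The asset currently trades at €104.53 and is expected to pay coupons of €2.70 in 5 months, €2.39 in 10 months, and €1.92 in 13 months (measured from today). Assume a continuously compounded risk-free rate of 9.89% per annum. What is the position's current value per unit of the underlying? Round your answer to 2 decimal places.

PV(remaining coupons) I = 2.70·e^(−0.0989·5/12) + 2.39·e^(−0.0989·10/12) + 1.92·e^(−0.0989·13/12) = 6.5168
Current forward F = (S − I)·e^(rT) = (104.53 − 6.5168)·e^(0.0989·18/12) = 98.0132 × 1.159919 = 113.6874
Value (long) = (F − K)·e^(−rT) = (113.6874 − 127.05) × 0.862129 = -11.5203
Value = -€11.52

-€11.52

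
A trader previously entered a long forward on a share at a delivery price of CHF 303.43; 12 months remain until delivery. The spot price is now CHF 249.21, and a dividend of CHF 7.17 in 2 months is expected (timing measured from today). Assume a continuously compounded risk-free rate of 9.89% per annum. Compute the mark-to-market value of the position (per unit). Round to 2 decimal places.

PV(remaining dividends) I = 7.17·e^(−0.0989·2/12) = 7.0528
Current forward F = (S − I)·e^(rT) = (249.21 − 7.0528)·e^(0.0989·12/12) = 242.1572 × 1.103956 = 267.3309
Value (long) = (F − K)·e^(−rT) = (267.3309 − 303.43) × 0.905833 = -32.6998
Value = -CHF 32.70

-CHF 32.70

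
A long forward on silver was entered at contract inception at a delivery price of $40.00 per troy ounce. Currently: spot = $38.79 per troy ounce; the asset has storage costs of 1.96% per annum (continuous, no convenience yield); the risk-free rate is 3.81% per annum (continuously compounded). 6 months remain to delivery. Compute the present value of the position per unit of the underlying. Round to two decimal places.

Current fair forward for the remaining 6 months: F = S·e^((r + u)·T), (r + u) = 0.0381 + 0.0196 = 0.0577
F = 38.79 · e^(0.0577 × 6/12) = 38.79 × 1.029270 = 39.9254
Value of long forward = (F − K)·e^(−rT) = (39.9254 − 40.00) · e^(−0.0381·6/12)
= -0.0746 × 0.981130 = -0.07

-$0.07 per troy ounce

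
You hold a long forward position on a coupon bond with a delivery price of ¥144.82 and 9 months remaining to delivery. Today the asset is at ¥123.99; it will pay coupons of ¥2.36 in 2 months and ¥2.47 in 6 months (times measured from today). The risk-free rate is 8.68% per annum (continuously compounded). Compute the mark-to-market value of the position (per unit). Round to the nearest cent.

PV(remaining coupons) I = 2.36·e^(−0.0868·2/12) + 2.47·e^(−0.0868·6/12) = 4.6912
Current forward F = (S − I)·e^(rT) = (123.99 − 4.6912)·e^(0.0868·9/12) = 119.2988 × 1.067266 = 127.3236
Value (long) = (F − K)·e^(−rT) = (127.3236 − 144.82) × 0.936974 = -16.3937
Value = -¥16.39

-¥16.39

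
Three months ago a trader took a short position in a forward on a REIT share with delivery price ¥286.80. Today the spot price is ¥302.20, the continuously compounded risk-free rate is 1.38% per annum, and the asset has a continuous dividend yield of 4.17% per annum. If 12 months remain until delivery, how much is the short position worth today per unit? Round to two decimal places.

-¥6.99

Current fair forward for the remaining 12 months: F = S·e^((r − q)·T), (r − q) = 0.0138 − 0.0417 = -0.0279
F = 302.20 · e^(-0.0279 × 12/12) = 302.20 × 0.972486 = 293.8853
Value of long forward = (F − K)·e^(−rT) = (293.8853 − 286.80) · e^(−0.0138·12/12)
= 7.0853 × 0.986295 = 6.99
Short position value = −(long value) = -¥6.99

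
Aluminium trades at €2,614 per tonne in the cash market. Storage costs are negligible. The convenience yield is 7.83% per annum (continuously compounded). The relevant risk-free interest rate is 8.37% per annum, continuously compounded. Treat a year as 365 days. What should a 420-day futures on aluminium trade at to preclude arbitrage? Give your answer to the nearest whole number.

Net carry = r + u − y = 0.0837 + 0.0000 − 0.0783 = 0.0054
F = S·e^((r+u−y)T) = 2614 · e^(0.0054 × 420/365) = 2614 · e^0.006214
= 2614 × 1.006233 = €2,630 per tonne

€2,630 per tonne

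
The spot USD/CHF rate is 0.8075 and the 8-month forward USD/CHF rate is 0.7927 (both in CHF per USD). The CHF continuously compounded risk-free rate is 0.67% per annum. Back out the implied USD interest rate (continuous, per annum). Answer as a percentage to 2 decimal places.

3.44%

F = S·e^((r_CHF − r_USD)T) ⇒ r_USD = r_CHF − ln(F/S)/T
ln(0.7927/0.8075) = -0.018498; /(8/12) = -0.027747
r_USD = 0.0067 + 0.027747 = 0.034447
r_USD = 3.44%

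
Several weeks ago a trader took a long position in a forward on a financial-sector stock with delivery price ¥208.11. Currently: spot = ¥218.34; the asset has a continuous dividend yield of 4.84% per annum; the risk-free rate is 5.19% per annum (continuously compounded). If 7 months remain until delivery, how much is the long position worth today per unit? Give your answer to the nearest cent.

Current fair forward for the remaining 7 months: F = S·e^((r − q)·T), (r − q) = 0.0519 − 0.0484 = 0.0035
F = 218.34 · e^(0.0035 × 7/12) = 218.34 × 1.002044 = 218.7863
Value of long forward = (F − K)·e^(−rT) = (218.7863 − 208.11) · e^(−0.0519·7/12)
= 10.6763 × 0.970179 = 10.36

¥10.36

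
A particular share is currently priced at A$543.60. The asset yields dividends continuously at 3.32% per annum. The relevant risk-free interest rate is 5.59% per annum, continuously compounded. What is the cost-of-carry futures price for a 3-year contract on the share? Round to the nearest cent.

A$581.91

F = S·e^((r − q)T) = 543.60 · e^((0.0559 − 0.0332) × 3)
= 543.60 · e^0.068100 = 543.60 × 1.070472
F = A$581.91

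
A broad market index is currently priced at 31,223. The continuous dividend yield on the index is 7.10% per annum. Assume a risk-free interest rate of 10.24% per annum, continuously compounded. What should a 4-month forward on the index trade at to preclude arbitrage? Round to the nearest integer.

31,552

F = S·e^((r − q)T) = 31223 · e^((0.1024 − 0.0710) × 4/12)
= 31223 · e^0.010467 = 31223 × 1.010522
F = 31,552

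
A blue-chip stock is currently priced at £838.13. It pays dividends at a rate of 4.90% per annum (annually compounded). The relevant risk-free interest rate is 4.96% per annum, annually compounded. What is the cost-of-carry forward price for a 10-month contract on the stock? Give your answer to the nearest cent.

F = S · (1+r)^T / (1+q)^T
= 838.13 × 1.041166 / 1.040670 = 838.13 × 1.000477
F = £838.53

£838.53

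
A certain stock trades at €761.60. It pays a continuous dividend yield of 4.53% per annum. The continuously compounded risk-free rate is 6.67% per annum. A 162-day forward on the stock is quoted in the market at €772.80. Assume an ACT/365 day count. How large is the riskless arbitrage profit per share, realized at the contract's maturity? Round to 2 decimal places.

Fair forward: F* = S·e^(carry·T), with carry = (r − q) = 0.0667 − 0.0453 = 0.0214
F* = 761.60 · e^(0.0214 × 162/365) = 761.60 · e^0.009498 = 761.60 × 1.009543 = €768.8679
Market €772.80 > fair €768.8679: forward overpriced → cash-and-carry (buy spot, short the forward).
At maturity, profit = |F_mkt − F*| = |772.80 − 768.8679| = €3.93 per share

€3.93 per share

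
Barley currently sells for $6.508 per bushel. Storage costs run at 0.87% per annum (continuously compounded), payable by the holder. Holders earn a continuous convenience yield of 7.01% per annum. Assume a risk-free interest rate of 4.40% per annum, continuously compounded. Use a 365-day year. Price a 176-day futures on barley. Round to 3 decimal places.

Net carry = r + u − y = 0.0440 + 0.0087 − 0.0701 = -0.0174
F = S·e^((r+u−y)T) = 6.508 · e^(-0.0174 × 176/365) = 6.508 · e^-0.008390
= 6.508 × 0.991645 = $6.454 per bushel

$6.454 per bushel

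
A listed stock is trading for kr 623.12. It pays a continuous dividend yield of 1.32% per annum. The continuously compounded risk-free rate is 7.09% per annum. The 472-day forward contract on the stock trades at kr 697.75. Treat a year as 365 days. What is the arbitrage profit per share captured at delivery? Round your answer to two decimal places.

kr 26.36 per share

Fair forward: F* = S·e^(carry·T), with carry = (r − q) = 0.0709 − 0.0132 = 0.0577
F* = 623.12 · e^(0.0577 × 472/365) = 623.12 · e^0.074615 = 623.12 × 1.077469 = kr 671.3925
Market kr 697.75 > fair kr 671.3925: forward overpriced → cash-and-carry (buy spot, short the forward).
At maturity, profit = |F_mkt − F*| = |697.75 − 671.3925| = kr 26.36 per share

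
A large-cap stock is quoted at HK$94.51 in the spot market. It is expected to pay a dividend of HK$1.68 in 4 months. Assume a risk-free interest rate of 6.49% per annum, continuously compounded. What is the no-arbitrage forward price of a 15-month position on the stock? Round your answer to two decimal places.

HK$100.71

PV(dividends) I = 1.68·e^(−0.0649·4/12)
I = 1.6440
F = (S − I)·e^(rT) = (94.51 − 1.6440) · e^(0.0649·15/12)
= 92.8660 · e^0.081125 = 92.8660 × 1.084506 = HK$100.71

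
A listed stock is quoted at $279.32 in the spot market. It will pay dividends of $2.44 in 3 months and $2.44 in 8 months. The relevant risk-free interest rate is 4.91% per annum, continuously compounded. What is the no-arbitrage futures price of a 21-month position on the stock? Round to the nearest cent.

PV(dividends) I = 2.44·e^(−0.0491·3/12) + 2.44·e^(−0.0491·8/12)
I = 2.4102 + 2.3614 = 4.7716
F = (S − I)·e^(rT) = (279.32 − 4.7716) · e^(0.0491·21/12)
= 274.5484 · e^0.085925 = 274.5484 × 1.089725 = $299.18

$299.18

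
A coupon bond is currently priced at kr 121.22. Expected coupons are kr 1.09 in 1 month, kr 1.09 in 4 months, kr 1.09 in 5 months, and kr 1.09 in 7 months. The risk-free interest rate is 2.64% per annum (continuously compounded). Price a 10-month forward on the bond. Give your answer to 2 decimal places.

kr 119.50

PV(coupons) I = 1.09·e^(−0.0264·1/12) + 1.09·e^(−0.0264·4/12) + 1.09·e^(−0.0264·5/12) + 1.09·e^(−0.0264·7/12)
I = 1.0876 + 1.0805 + 1.0781 + 1.0733 = 4.3195
F = (S − I)·e^(rT) = (121.22 − 4.3195) · e^(0.0264·10/12)
= 116.9005 · e^0.022000 = 116.9005 × 1.022244 = kr 119.50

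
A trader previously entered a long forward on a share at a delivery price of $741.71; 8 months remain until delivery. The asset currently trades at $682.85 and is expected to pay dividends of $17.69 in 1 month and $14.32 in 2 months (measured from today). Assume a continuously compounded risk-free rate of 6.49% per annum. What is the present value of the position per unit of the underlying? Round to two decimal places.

PV(remaining dividends) I = 17.69·e^(−0.0649·1/12) + 14.32·e^(−0.0649·2/12) = 31.7605
Current forward F = (S − I)·e^(rT) = (682.85 − 31.7605)·e^(0.0649·8/12) = 651.0895 × 1.044216 = 679.8781
Value (long) = (F − K)·e^(−rT) = (679.8781 − 741.71) × 0.957656 = -59.2137
Value = -$59.21

-$59.21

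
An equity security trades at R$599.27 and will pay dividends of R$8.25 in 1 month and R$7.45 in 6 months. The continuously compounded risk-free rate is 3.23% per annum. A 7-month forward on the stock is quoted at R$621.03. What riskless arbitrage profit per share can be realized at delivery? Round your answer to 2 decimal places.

R$26.22 per share

PV(dividends) I = 8.25·e^(−0.0323·1/12) + 7.45·e^(−0.0323·6/12) = 15.5585
Fair forward F* = (S − I)·e^(rT) = (599.27 − 15.5585)·e^0.018842 = 583.7115 × 1.019021 = 594.8143
Market R$621.03 > fair 594.8143: forward overpriced → cash-and-carry (borrow at r, buy the stock and collect the dividends, short the forward).
Profit at T = |F_mkt − F*| = |621.03 − 594.8143| = R$26.22 per share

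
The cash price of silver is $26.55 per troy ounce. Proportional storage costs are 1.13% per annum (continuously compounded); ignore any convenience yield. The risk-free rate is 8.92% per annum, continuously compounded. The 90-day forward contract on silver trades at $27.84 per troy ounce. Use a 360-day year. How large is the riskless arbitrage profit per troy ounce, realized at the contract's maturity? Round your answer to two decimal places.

$0.61 per troy ounce

Fair forward: F* = S·e^(carry·T), with carry = (r + u) = 0.0892 + 0.0113 = 0.1005
F* = 26.55 · e^(0.1005 × 90/360) = 26.55 · e^0.025125 = 26.55 × 1.025443 = $27.2255
Market $27.84 > fair $27.2255: forward overpriced → cash-and-carry (buy spot, short the forward).
At maturity, profit = |F_mkt − F*| = |27.84 − 27.2255| = $0.61 per troy ounce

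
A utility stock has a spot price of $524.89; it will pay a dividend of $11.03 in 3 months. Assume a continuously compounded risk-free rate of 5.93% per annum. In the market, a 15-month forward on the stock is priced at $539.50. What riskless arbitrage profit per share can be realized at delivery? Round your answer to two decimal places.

$14.07 per share

PV(dividends) I = 11.03·e^(−0.0593·3/12) = 10.8677
Fair forward F* = (S − I)·e^(rT) = (524.89 − 10.8677)·e^0.074125 = 514.0223 × 1.076941 = 553.5717
Market $539.50 < fair 553.5717: forward underpriced → reverse cash-and-carry (short the stock, invest proceeds at r, pay the dividends, go long the forward).
Profit at T = |F_mkt − F*| = |539.50 − 553.5717| = $14.07 per share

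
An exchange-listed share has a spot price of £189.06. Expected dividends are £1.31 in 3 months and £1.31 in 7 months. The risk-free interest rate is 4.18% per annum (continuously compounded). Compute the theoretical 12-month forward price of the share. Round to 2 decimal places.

£194.45

PV(dividends) I = 1.31·e^(−0.0418·3/12) + 1.31·e^(−0.0418·7/12)
I = 1.2964 + 1.2784 = 2.5748
F = (S − I)·e^(rT) = (189.06 − 2.5748) · e^(0.0418·12/12)
= 186.4852 · e^0.041800 = 186.4852 × 1.042686 = £194.45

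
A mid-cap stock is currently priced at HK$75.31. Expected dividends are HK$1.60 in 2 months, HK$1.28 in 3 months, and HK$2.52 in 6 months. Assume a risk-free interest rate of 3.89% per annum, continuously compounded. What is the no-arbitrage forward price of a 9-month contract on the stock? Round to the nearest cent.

HK$72.05

PV(dividends) I = 1.60·e^(−0.0389·2/12) + 1.28·e^(−0.0389·3/12) + 2.52·e^(−0.0389·6/12)
I = 1.5897 + 1.2676 + 2.4715 = 5.3288
F = (S − I)·e^(rT) = (75.31 − 5.3288) · e^(0.0389·9/12)
= 69.9812 · e^0.029175 = 69.9812 × 1.029605 = HK$72.05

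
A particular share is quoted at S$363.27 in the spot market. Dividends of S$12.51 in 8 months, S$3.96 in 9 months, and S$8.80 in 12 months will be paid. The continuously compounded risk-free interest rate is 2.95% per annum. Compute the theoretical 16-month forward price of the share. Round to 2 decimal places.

PV(dividends) I = 12.51·e^(−0.0295·8/12) + 3.96·e^(−0.0295·9/12) + 8.80·e^(−0.0295·12/12)
I = 12.2664 + 3.8733 + 8.5442 = 24.6839
F = (S − I)·e^(rT) = (363.27 − 24.6839) · e^(0.0295·16/12)
= 338.5861 · e^0.039333 = 338.5861 × 1.040117 = S$352.17

S$352.17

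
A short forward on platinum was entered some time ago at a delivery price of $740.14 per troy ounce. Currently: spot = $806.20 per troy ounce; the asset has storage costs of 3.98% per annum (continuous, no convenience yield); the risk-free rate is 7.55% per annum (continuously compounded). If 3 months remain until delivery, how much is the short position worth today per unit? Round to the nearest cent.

-$87.96 per troy ounce

Current fair forward for the remaining 3 months: F = S·e^((r + u)·T), (r + u) = 0.0755 + 0.0398 = 0.1153
F = 806.20 · e^(0.1153 × 3/12) = 806.20 × 1.029244 = 829.7765
Value of long forward = (F − K)·e^(−rT) = (829.7765 − 740.14) · e^(−0.0755·3/12)
= 89.6365 × 0.981302 = 87.96
Short position value = −(long value) = -$87.96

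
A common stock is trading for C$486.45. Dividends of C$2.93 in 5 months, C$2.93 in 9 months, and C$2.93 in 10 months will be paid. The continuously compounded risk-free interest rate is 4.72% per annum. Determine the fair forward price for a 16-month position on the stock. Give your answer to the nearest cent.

C$508.98

PV(dividends) I = 2.93·e^(−0.0472·5/12) + 2.93·e^(−0.0472·9/12) + 2.93·e^(−0.0472·10/12)
I = 2.8729 + 2.8281 + 2.8170 = 8.5180
F = (S − I)·e^(rT) = (486.45 − 8.5180) · e^(0.0472·16/12)
= 477.9320 · e^0.062933 = 477.9320 × 1.064955 = C$508.98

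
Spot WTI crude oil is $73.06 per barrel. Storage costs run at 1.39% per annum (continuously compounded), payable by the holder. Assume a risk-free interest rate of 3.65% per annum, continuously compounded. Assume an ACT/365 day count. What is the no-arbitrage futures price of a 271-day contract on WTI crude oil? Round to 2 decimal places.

$75.85 per barrel

Net carry = r + u − y = 0.0365 + 0.0139 − 0.0000 = 0.0504
F = S·e^((r+u−y)T) = 73.06 · e^(0.0504 × 271/365) = 73.06 · e^0.037420
= 73.06 × 1.038129 = $75.85 per barrel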